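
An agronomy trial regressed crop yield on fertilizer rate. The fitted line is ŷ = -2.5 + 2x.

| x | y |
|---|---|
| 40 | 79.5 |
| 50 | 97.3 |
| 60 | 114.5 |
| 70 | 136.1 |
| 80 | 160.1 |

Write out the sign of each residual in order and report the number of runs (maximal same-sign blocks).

3 runs

x=40: ŷ = -2.5 + 2·40 = 77.5; e = 79.5 − 77.5 = 2
x=50: ŷ = -2.5 + 2·50 = 97.5; e = 97.3 − 97.5 = -0.2
x=60: ŷ = -2.5 + 2·60 = 117.5; e = 114.5 − 117.5 = -3
x=70: ŷ = -2.5 + 2·70 = 137.5; e = 136.1 − 137.5 = -1.4
x=80: ŷ = -2.5 + 2·80 = 157.5; e = 160.1 − 157.5 = 2.6
Signs: + − − − +
Runs: +×1, −×3, +×1 → 3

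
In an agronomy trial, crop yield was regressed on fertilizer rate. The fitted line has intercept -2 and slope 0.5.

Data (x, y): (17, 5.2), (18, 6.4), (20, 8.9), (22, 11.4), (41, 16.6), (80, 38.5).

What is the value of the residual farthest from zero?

e = 2.4

x=17: ŷ = -2 + 0.5·17 = 6.5; e = 5.2 − 6.5 = -1.3
x=18: ŷ = -2 + 0.5·18 = 7; e = 6.4 − 7 = -0.6
x=20: ŷ = -2 + 0.5·20 = 8; e = 8.9 − 8 = 0.9
x=22: ŷ = -2 + 0.5·22 = 9; e = 11.4 − 9 = 2.4
x=41: ŷ = -2 + 0.5·41 = 18.5; e = 16.6 − 18.5 = -1.9
x=80: ŷ = -2 + 0.5·80 = 38; e = 38.5 − 38 = 0.5
Largest |e| is 2.4 at x = 22, residual 2.4.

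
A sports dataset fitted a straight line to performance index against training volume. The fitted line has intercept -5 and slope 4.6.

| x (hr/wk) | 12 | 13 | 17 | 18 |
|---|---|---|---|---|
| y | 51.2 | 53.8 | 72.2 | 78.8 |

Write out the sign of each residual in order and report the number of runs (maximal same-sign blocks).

3 runs

x=12: ŷ = -5 + 4.6·12 = 50.2; e = 51.2 − 50.2 = 1
x=13: ŷ = -5 + 4.6·13 = 54.8; e = 53.8 − 54.8 = -1
x=17: ŷ = -5 + 4.6·17 = 73.2; e = 72.2 − 73.2 = -1
x=18: ŷ = -5 + 4.6·18 = 77.8; e = 78.8 − 77.8 = 1
Signs: + − − +
Runs: +×1, −×2, +×1 → 3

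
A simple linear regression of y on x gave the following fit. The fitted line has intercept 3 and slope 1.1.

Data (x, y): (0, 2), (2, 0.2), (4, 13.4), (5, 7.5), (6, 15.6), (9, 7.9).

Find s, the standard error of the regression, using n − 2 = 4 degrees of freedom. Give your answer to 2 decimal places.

s = 5.57

x=0: ŷ = 3 + 1.1·0 = 3; r = 2 − 3 = -1
x=2: ŷ = 3 + 1.1·2 = 5.2; r = 0.2 − 5.2 = -5
x=4: ŷ = 3 + 1.1·4 = 7.4; r = 13.4 − 7.4 = 6
x=5: ŷ = 3 + 1.1·5 = 8.5; r = 7.5 − 8.5 = -1
x=6: ŷ = 3 + 1.1·6 = 9.6; r = 15.6 − 9.6 = 6
x=9: ŷ = 3 + 1.1·9 = 12.9; r = 7.9 − 12.9 = -5
SSE = 1 + 25 + 36 + 1 + 36 + 25 = 124
s = √(124/4) = √31 ≈ 5.57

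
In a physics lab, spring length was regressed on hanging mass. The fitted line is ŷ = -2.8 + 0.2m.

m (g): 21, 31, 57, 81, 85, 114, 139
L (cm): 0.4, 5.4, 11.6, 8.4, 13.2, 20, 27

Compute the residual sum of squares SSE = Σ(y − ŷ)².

SSE = 44

m=21: ŷ = -2.8 + 0.2·21 = 1.4; r = 0.4 − 1.4 = -1
m=31: ŷ = -2.8 + 0.2·31 = 3.4; r = 5.4 − 3.4 = 2
m=57: ŷ = -2.8 + 0.2·57 = 8.6; r = 11.6 − 8.6 = 3
m=81: ŷ = -2.8 + 0.2·81 = 13.4; r = 8.4 − 13.4 = -5
m=85: ŷ = -2.8 + 0.2·85 = 14.2; r = 13.2 − 14.2 = -1
m=114: ŷ = -2.8 + 0.2·114 = 20; r = 20 − 20 = 0
m=139: ŷ = -2.8 + 0.2·139 = 25; r = 27 − 25 = 2
SSE = 1 + 4 + 9 + 25 + 1 + 0 + 4 = 44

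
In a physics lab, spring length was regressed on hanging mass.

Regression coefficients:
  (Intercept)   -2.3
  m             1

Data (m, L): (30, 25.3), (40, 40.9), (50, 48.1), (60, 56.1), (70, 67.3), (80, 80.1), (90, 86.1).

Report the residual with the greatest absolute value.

m=30: ŷ = -2.3 + 30 = 27.7; r = 25.3 − 27.7 = -2.4
m=40: ŷ = -2.3 + 40 = 37.7; r = 40.9 − 37.7 = 3.2
m=50: ŷ = -2.3 + 50 = 47.7; r = 48.1 − 47.7 = 0.4
m=60: ŷ = -2.3 + 60 = 57.7; r = 56.1 − 57.7 = -1.6
m=70: ŷ = -2.3 + 70 = 67.7; r = 67.3 − 67.7 = -0.4
m=80: ŷ = -2.3 + 80 = 77.7; r = 80.1 − 77.7 = 2.4
m=90: ŷ = -2.3 + 90 = 87.7; r = 86.1 − 87.7 = -1.6
Largest |r| is 3.2 at m = 40, residual 3.2.

r = 3.2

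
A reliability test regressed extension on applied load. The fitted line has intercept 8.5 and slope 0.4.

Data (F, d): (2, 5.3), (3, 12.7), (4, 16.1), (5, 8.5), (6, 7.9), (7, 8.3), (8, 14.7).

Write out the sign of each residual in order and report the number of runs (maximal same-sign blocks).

4 runs

F=2: ŷ = 8.5 + 0.4·2 = 9.3; e = 5.3 − 9.3 = -4
F=3: ŷ = 8.5 + 0.4·3 = 9.7; e = 12.7 − 9.7 = 3
F=4: ŷ = 8.5 + 0.4·4 = 10.1; e = 16.1 − 10.1 = 6
F=5: ŷ = 8.5 + 0.4·5 = 10.5; e = 8.5 − 10.5 = -2
F=6: ŷ = 8.5 + 0.4·6 = 10.9; e = 7.9 − 10.9 = -3
F=7: ŷ = 8.5 + 0.4·7 = 11.3; e = 8.3 − 11.3 = -3
F=8: ŷ = 8.5 + 0.4·8 = 11.7; e = 14.7 − 11.7 = 3
Signs: − + + − − − +
Runs: −×1, +×2, −×3, +×1 → 4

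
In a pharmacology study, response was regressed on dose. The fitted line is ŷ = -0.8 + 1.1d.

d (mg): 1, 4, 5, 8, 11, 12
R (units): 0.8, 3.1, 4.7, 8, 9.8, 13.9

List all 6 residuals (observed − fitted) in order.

d=1: ŷ = -0.8 + 1.1·1 = 0.3; e = 0.8 − 0.3 = 0.5
d=4: ŷ = -0.8 + 1.1·4 = 3.6; e = 3.1 − 3.6 = -0.5
d=5: ŷ = -0.8 + 1.1·5 = 4.7; e = 4.7 − 4.7 = 0
d=8: ŷ = -0.8 + 1.1·8 = 8; e = 8 − 8 = 0
d=11: ŷ = -0.8 + 1.1·11 = 11.3; e = 9.8 − 11.3 = -1.5
d=12: ŷ = -0.8 + 1.1·12 = 12.4; e = 13.9 − 12.4 = 1.5

0.5, -0.5, 0, 0, -1.5, 1.5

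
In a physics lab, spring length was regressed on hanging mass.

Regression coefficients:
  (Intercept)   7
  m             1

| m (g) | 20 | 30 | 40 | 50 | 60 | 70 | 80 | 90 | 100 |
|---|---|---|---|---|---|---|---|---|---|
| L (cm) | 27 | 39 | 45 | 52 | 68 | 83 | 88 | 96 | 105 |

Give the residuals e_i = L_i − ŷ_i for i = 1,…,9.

0, 2, -2, -5, 1, 6, 1, -1, -2

m=20: ŷ = 7 + 20 = 27; e = 27 − 27 = 0
m=30: ŷ = 7 + 30 = 37; e = 39 − 37 = 2
m=40: ŷ = 7 + 40 = 47; e = 45 − 47 = -2
m=50: ŷ = 7 + 50 = 57; e = 52 − 57 = -5
m=60: ŷ = 7 + 60 = 67; e = 68 − 67 = 1
m=70: ŷ = 7 + 70 = 77; e = 83 − 77 = 6
m=80: ŷ = 7 + 80 = 87; e = 88 − 87 = 1
m=90: ŷ = 7 + 90 = 97; e = 96 − 97 = -1
m=100: ŷ = 7 + 100 = 107; e = 105 − 107 = -2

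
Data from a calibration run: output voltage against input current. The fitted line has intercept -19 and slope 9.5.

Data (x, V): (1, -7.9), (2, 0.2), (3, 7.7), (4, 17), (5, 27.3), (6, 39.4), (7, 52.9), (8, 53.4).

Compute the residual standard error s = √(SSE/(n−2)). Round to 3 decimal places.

s = 3.038

x=1: V̂ = -19 + 9.5·1 = -9.5; r = -7.9 − (-9.5) = 1.6
x=2: V̂ = -19 + 9.5·2 = 0; r = 0.2 − 0 = 0.2
x=3: V̂ = -19 + 9.5·3 = 9.5; r = 7.7 − 9.5 = -1.8
x=4: V̂ = -19 + 9.5·4 = 19; r = 17 − 19 = -2
x=5: V̂ = -19 + 9.5·5 = 28.5; r = 27.3 − 28.5 = -1.2
x=6: V̂ = -19 + 9.5·6 = 38; r = 39.4 − 38 = 1.4
x=7: V̂ = -19 + 9.5·7 = 47.5; r = 52.9 − 47.5 = 5.4
x=8: V̂ = -19 + 9.5·8 = 57; r = 53.4 − 57 = -3.6
SSE = 2.56 + 0.04 + 3.24 + 4 + 1.44 + 1.96 + 29.16 + 12.96 = 55.36
s = √(55.36/6) = √9.22667 ≈ 3.038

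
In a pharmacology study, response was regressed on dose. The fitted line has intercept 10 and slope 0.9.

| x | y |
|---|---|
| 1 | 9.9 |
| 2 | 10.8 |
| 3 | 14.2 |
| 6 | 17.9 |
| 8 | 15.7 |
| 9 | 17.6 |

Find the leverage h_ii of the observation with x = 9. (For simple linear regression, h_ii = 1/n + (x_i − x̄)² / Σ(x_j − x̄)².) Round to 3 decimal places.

x̄ = (1 + 2 + 3 + 6 + 8 + 9)/6 = 4.83333
Σ(x − x̄)² = 14.6944 + 8.02778 + 3.36111 + 1.36111 + 10.0278 + 17.3611 = 54.8333
h = 1/6 + (4.16667)²/54.8333 = 0.166667 + 0.316616 = 0.483

h = 0.483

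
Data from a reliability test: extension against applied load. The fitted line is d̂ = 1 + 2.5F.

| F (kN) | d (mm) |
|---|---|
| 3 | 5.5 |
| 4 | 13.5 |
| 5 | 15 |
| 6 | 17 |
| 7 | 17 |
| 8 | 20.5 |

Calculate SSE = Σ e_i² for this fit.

F=3: d̂ = 1 + 2.5·3 = 8.5; e = 5.5 − 8.5 = -3
F=4: d̂ = 1 + 2.5·4 = 11; e = 13.5 − 11 = 2.5
F=5: d̂ = 1 + 2.5·5 = 13.5; e = 15 − 13.5 = 1.5
F=6: d̂ = 1 + 2.5·6 = 16; e = 17 − 16 = 1
F=7: d̂ = 1 + 2.5·7 = 18.5; e = 17 − 18.5 = -1.5
F=8: d̂ = 1 + 2.5·8 = 21; e = 20.5 − 21 = -0.5
SSE = 9 + 6.25 + 2.25 + 1 + 2.25 + 0.25 = 21

SSE = 21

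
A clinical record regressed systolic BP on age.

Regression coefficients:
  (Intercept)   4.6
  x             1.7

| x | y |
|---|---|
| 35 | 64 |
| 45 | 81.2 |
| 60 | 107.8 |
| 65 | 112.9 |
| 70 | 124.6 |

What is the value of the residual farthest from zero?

x=35: ŷ = 4.6 + 1.7·35 = 64.1; e = 64 − 64.1 = -0.1
x=45: ŷ = 4.6 + 1.7·45 = 81.1; e = 81.2 − 81.1 = 0.1
x=60: ŷ = 4.6 + 1.7·60 = 106.6; e = 107.8 − 106.6 = 1.2
x=65: ŷ = 4.6 + 1.7·65 = 115.1; e = 112.9 − 115.1 = -2.2
x=70: ŷ = 4.6 + 1.7·70 = 123.6; e = 124.6 − 123.6 = 1
Largest |e| is 2.2 at x = 65, residual -2.2.

e = -2.2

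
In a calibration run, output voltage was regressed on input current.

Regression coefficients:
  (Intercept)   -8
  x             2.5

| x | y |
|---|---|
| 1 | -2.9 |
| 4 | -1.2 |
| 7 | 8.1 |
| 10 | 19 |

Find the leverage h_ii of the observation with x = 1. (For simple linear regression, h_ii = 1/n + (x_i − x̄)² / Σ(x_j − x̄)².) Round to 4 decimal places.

h = 0.7000

x̄ = (1 + 4 + 7 + 10)/4 = 5.5
Σ(x − x̄)² = 20.25 + 2.25 + 2.25 + 20.25 = 45
h = 1/4 + (-4.5)²/45 = 0.25 + 0.45 = 0.7000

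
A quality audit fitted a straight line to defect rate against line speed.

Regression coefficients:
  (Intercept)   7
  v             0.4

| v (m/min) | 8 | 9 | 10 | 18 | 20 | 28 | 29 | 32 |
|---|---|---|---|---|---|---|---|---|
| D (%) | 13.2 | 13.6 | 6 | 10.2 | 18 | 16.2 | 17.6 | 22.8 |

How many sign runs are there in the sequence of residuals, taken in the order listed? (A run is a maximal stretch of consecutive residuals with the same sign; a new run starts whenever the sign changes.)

v=8: D̂ = 7 + 0.4·8 = 10.2; e = 13.2 − 10.2 = 3
v=9: D̂ = 7 + 0.4·9 = 10.6; e = 13.6 − 10.6 = 3
v=10: D̂ = 7 + 0.4·10 = 11; e = 6 − 11 = -5
v=18: D̂ = 7 + 0.4·18 = 14.2; e = 10.2 − 14.2 = -4
v=20: D̂ = 7 + 0.4·20 = 15; e = 18 − 15 = 3
v=28: D̂ = 7 + 0.4·28 = 18.2; e = 16.2 − 18.2 = -2
v=29: D̂ = 7 + 0.4·29 = 18.6; e = 17.6 − 18.6 = -1
v=32: D̂ = 7 + 0.4·32 = 19.8; e = 22.8 − 19.8 = 3
Signs: + + − − + − − +
Runs: +×2, −×2, +×1, −×2, +×1 → 5

5 runs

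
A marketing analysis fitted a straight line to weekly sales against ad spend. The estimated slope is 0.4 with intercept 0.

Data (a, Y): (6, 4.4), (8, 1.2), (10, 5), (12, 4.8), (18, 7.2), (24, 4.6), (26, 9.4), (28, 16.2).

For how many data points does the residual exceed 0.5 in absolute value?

a=6: ŷ = 0.4·6 = 2.4; r = 4.4 − 2.4 = 2
a=8: ŷ = 0.4·8 = 3.2; r = 1.2 − 3.2 = -2
a=10: ŷ = 0.4·10 = 4; r = 5 − 4 = 1
a=12: ŷ = 0.4·12 = 4.8; r = 4.8 − 4.8 = 0
a=18: ŷ = 0.4·18 = 7.2; r = 7.2 − 7.2 = 0
a=24: ŷ = 0.4·24 = 9.6; r = 4.6 − 9.6 = -5
a=26: ŷ = 0.4·26 = 10.4; r = 9.4 − 10.4 = -1
a=28: ŷ = 0.4·28 = 11.2; r = 16.2 − 11.2 = 5
|r| > 0.5: a=6 (|r|=2), a=8 (|r|=2), a=10 (|r|=1), a=24 (|r|=5), a=26 (|r|=1), a=28 (|r|=5) → 6

6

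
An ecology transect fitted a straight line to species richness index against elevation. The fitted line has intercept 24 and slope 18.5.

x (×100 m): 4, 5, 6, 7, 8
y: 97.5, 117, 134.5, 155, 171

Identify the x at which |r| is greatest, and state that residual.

x=4: ŷ = 24 + 18.5·4 = 98; r = 97.5 − 98 = -0.5
x=5: ŷ = 24 + 18.5·5 = 116.5; r = 117 − 116.5 = 0.5
x=6: ŷ = 24 + 18.5·6 = 135; r = 134.5 − 135 = -0.5
x=7: ŷ = 24 + 18.5·7 = 153.5; r = 155 − 153.5 = 1.5
x=8: ŷ = 24 + 18.5·8 = 172; r = 171 − 172 = -1
Largest |r| is 1.5 at x = 7, residual 1.5.

x = 7, r = 1.5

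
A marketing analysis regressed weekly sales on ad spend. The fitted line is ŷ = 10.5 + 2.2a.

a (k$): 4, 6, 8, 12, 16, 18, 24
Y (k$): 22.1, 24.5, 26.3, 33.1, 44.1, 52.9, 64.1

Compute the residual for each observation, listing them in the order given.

2.8, 0.8, -1.8, -3.8, -1.6, 2.8, 0.8

a=4: ŷ = 10.5 + 2.2·4 = 19.3; r = 22.1 − 19.3 = 2.8
a=6: ŷ = 10.5 + 2.2·6 = 23.7; r = 24.5 − 23.7 = 0.8
a=8: ŷ = 10.5 + 2.2·8 = 28.1; r = 26.3 − 28.1 = -1.8
a=12: ŷ = 10.5 + 2.2·12 = 36.9; r = 33.1 − 36.9 = -3.8
a=16: ŷ = 10.5 + 2.2·16 = 45.7; r = 44.1 − 45.7 = -1.6
a=18: ŷ = 10.5 + 2.2·18 = 50.1; r = 52.9 − 50.1 = 2.8
a=24: ŷ = 10.5 + 2.2·24 = 63.3; r = 64.1 − 63.3 = 0.8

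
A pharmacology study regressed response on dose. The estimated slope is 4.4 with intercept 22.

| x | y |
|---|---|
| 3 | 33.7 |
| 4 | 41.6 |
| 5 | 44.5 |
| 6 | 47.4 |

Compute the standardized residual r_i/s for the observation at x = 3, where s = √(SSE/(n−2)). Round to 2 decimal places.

-0.77

x=3: ŷ = 22 + 4.4·3 = 35.2; r = 33.7 − 35.2 = -1.5
x=4: ŷ = 22 + 4.4·4 = 39.6; r = 41.6 − 39.6 = 2
x=5: ŷ = 22 + 4.4·5 = 44; r = 44.5 − 44 = 0.5
x=6: ŷ = 22 + 4.4·6 = 48.4; r = 47.4 − 48.4 = -1
SSE = 2.25 + 4 + 0.25 + 1 = 7.5
s = √(7.5/2) = 1.93649
r/s = -1.5 / 1.93649 = -0.77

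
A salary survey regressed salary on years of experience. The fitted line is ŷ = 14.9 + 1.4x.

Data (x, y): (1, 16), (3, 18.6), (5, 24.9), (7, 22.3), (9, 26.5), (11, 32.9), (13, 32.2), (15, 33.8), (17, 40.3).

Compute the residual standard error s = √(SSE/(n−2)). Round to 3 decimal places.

s = 2.092

x=1: ŷ = 14.9 + 1.4·1 = 16.3; r = 16 − 16.3 = -0.3
x=3: ŷ = 14.9 + 1.4·3 = 19.1; r = 18.6 − 19.1 = -0.5
x=5: ŷ = 14.9 + 1.4·5 = 21.9; r = 24.9 − 21.9 = 3
x=7: ŷ = 14.9 + 1.4·7 = 24.7; r = 22.3 − 24.7 = -2.4
x=9: ŷ = 14.9 + 1.4·9 = 27.5; r = 26.5 − 27.5 = -1
x=11: ŷ = 14.9 + 1.4·11 = 30.3; r = 32.9 − 30.3 = 2.6
x=13: ŷ = 14.9 + 1.4·13 = 33.1; r = 32.2 − 33.1 = -0.9
x=15: ŷ = 14.9 + 1.4·15 = 35.9; r = 33.8 − 35.9 = -2.1
x=17: ŷ = 14.9 + 1.4·17 = 38.7; r = 40.3 − 38.7 = 1.6
SSE = 0.09 + 0.25 + 9 + 5.76 + 1 + 6.76 + 0.81 + 4.41 + 2.56 = 30.64
s = √(30.64/7) = √4.37714 ≈ 2.092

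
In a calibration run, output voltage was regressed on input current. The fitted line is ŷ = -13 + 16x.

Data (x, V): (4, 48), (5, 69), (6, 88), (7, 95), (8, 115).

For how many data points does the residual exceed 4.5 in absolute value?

x=4: ŷ = -13 + 16·4 = 51; e = 48 − 51 = -3
x=5: ŷ = -13 + 16·5 = 67; e = 69 − 67 = 2
x=6: ŷ = -13 + 16·6 = 83; e = 88 − 83 = 5
x=7: ŷ = -13 + 16·7 = 99; e = 95 − 99 = -4
x=8: ŷ = -13 + 16·8 = 115; e = 115 − 115 = 0
|e| > 4.5: x=6 (|e|=5) → 1

1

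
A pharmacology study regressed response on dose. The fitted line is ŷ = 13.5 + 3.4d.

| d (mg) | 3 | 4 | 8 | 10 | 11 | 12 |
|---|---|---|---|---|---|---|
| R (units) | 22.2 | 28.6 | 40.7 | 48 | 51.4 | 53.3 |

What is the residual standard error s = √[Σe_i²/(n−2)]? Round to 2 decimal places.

s = 1.22

d=3: ŷ = 13.5 + 3.4·3 = 23.7; e = 22.2 − 23.7 = -1.5
d=4: ŷ = 13.5 + 3.4·4 = 27.1; e = 28.6 − 27.1 = 1.5
d=8: ŷ = 13.5 + 3.4·8 = 40.7; e = 40.7 − 40.7 = 0
d=10: ŷ = 13.5 + 3.4·10 = 47.5; e = 48 − 47.5 = 0.5
d=11: ŷ = 13.5 + 3.4·11 = 50.9; e = 51.4 − 50.9 = 0.5
d=12: ŷ = 13.5 + 3.4·12 = 54.3; e = 53.3 − 54.3 = -1
SSE = 2.25 + 2.25 + 0 + 0.25 + 0.25 + 1 = 6
s = √(6/4) = √1.5 ≈ 1.22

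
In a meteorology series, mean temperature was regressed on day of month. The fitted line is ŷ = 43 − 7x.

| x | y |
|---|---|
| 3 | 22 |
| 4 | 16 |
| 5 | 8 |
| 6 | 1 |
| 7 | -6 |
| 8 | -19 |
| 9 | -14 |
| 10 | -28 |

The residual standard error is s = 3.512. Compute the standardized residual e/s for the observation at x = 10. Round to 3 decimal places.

ŷ = 43 − 7·10 = -27
e = -28 − (-27) = -1
e/s = -1 / 3.512 = -0.285

-0.285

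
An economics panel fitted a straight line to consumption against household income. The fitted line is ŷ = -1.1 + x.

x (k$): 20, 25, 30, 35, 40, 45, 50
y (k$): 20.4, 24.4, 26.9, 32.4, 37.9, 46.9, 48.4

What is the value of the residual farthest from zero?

r = 3

x=20: ŷ = -1.1 + 20 = 18.9; r = 20.4 − 18.9 = 1.5
x=25: ŷ = -1.1 + 25 = 23.9; r = 24.4 − 23.9 = 0.5
x=30: ŷ = -1.1 + 30 = 28.9; r = 26.9 − 28.9 = -2
x=35: ŷ = -1.1 + 35 = 33.9; r = 32.4 − 33.9 = -1.5
x=40: ŷ = -1.1 + 40 = 38.9; r = 37.9 − 38.9 = -1
x=45: ŷ = -1.1 + 45 = 43.9; r = 46.9 − 43.9 = 3
x=50: ŷ = -1.1 + 50 = 48.9; r = 48.4 − 48.9 = -0.5
Largest |r| is 3 at x = 45, residual 3.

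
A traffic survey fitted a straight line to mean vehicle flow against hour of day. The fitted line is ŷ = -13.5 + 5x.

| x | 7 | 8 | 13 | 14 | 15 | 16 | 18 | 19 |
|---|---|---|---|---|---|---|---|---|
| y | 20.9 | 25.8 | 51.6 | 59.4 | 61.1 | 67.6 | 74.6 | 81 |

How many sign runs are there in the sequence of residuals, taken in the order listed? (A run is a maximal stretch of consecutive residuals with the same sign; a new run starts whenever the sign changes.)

x=7: ŷ = -13.5 + 5·7 = 21.5; r = 20.9 − 21.5 = -0.6
x=8: ŷ = -13.5 + 5·8 = 26.5; r = 25.8 − 26.5 = -0.7
x=13: ŷ = -13.5 + 5·13 = 51.5; r = 51.6 − 51.5 = 0.1
x=14: ŷ = -13.5 + 5·14 = 56.5; r = 59.4 − 56.5 = 2.9
x=15: ŷ = -13.5 + 5·15 = 61.5; r = 61.1 − 61.5 = -0.4
x=16: ŷ = -13.5 + 5·16 = 66.5; r = 67.6 − 66.5 = 1.1
x=18: ŷ = -13.5 + 5·18 = 76.5; r = 74.6 − 76.5 = -1.9
x=19: ŷ = -13.5 + 5·19 = 81.5; r = 81 − 81.5 = -0.5
Signs: − − + + − + − −
Runs: −×2, +×2, −×1, +×1, −×2 → 5

5 runs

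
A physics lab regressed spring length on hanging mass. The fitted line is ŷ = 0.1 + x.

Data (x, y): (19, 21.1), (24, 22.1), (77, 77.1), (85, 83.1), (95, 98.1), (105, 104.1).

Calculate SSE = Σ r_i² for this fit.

x=19: ŷ = 0.1 + 19 = 19.1; r = 21.1 − 19.1 = 2
x=24: ŷ = 0.1 + 24 = 24.1; r = 22.1 − 24.1 = -2
x=77: ŷ = 0.1 + 77 = 77.1; r = 77.1 − 77.1 = 0
x=85: ŷ = 0.1 + 85 = 85.1; r = 83.1 − 85.1 = -2
x=95: ŷ = 0.1 + 95 = 95.1; r = 98.1 − 95.1 = 3
x=105: ŷ = 0.1 + 105 = 105.1; r = 104.1 − 105.1 = -1
SSE = 4 + 4 + 0 + 4 + 9 + 1 = 22

SSE = 22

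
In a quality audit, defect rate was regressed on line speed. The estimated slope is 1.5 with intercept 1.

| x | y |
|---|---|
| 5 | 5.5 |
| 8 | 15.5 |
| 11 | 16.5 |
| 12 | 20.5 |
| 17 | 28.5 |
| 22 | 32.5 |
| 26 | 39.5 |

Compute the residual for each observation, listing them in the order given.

x=5: ŷ = 1 + 1.5·5 = 8.5; e = 5.5 − 8.5 = -3
x=8: ŷ = 1 + 1.5·8 = 13; e = 15.5 − 13 = 2.5
x=11: ŷ = 1 + 1.5·11 = 17.5; e = 16.5 − 17.5 = -1
x=12: ŷ = 1 + 1.5·12 = 19; e = 20.5 − 19 = 1.5
x=17: ŷ = 1 + 1.5·17 = 26.5; e = 28.5 − 26.5 = 2
x=22: ŷ = 1 + 1.5·22 = 34; e = 32.5 − 34 = -1.5
x=26: ŷ = 1 + 1.5·26 = 40; e = 39.5 − 40 = -0.5

-3, 2.5, -1, 1.5, 2, -1.5, -0.5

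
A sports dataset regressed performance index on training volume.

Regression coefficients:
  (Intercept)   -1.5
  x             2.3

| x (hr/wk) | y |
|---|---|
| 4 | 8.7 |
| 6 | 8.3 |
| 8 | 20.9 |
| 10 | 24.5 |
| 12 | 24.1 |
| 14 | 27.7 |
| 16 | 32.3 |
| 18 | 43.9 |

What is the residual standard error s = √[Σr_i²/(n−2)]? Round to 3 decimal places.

x=4: ŷ = -1.5 + 2.3·4 = 7.7; r = 8.7 − 7.7 = 1
x=6: ŷ = -1.5 + 2.3·6 = 12.3; r = 8.3 − 12.3 = -4
x=8: ŷ = -1.5 + 2.3·8 = 16.9; r = 20.9 − 16.9 = 4
x=10: ŷ = -1.5 + 2.3·10 = 21.5; r = 24.5 − 21.5 = 3
x=12: ŷ = -1.5 + 2.3·12 = 26.1; r = 24.1 − 26.1 = -2
x=14: ŷ = -1.5 + 2.3·14 = 30.7; r = 27.7 − 30.7 = -3
x=16: ŷ = -1.5 + 2.3·16 = 35.3; r = 32.3 − 35.3 = -3
x=18: ŷ = -1.5 + 2.3·18 = 39.9; r = 43.9 − 39.9 = 4
SSE = 1 + 16 + 16 + 9 + 4 + 9 + 9 + 16 = 80
s = √(80/6) = √13.3333 ≈ 3.651

s = 3.651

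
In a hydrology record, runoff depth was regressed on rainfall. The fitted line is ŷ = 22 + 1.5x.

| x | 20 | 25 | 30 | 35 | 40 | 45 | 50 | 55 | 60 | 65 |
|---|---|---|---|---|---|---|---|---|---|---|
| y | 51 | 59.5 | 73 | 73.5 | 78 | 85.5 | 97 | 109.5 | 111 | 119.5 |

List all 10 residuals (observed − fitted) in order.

x=20: ŷ = 22 + 1.5·20 = 52; e = 51 − 52 = -1
x=25: ŷ = 22 + 1.5·25 = 59.5; e = 59.5 − 59.5 = 0
x=30: ŷ = 22 + 1.5·30 = 67; e = 73 − 67 = 6
x=35: ŷ = 22 + 1.5·35 = 74.5; e = 73.5 − 74.5 = -1
x=40: ŷ = 22 + 1.5·40 = 82; e = 78 − 82 = -4
x=45: ŷ = 22 + 1.5·45 = 89.5; e = 85.5 − 89.5 = -4
x=50: ŷ = 22 + 1.5·50 = 97; e = 97 − 97 = 0
x=55: ŷ = 22 + 1.5·55 = 104.5; e = 109.5 − 104.5 = 5
x=60: ŷ = 22 + 1.5·60 = 112; e = 111 − 112 = -1
x=65: ŷ = 22 + 1.5·65 = 119.5; e = 119.5 − 119.5 = 0

-1, 0, 6, -1, -4, -4, 0, 5, -1, 0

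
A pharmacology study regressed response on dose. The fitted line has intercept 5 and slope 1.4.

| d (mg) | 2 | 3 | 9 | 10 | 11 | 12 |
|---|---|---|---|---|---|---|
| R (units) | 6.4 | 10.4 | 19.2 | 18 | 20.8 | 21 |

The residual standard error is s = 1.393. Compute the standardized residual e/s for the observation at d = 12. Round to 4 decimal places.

ŷ = 5 + 1.4·12 = 21.8
e = 21 − 21.8 = -0.8
e/s = -0.8 / 1.393 = -0.5743

-0.5743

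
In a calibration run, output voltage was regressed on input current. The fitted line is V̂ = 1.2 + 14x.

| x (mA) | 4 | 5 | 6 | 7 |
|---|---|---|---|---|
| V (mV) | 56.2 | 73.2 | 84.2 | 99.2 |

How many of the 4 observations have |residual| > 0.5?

3

x=4: V̂ = 1.2 + 14·4 = 57.2; e = 56.2 − 57.2 = -1
x=5: V̂ = 1.2 + 14·5 = 71.2; e = 73.2 − 71.2 = 2
x=6: V̂ = 1.2 + 14·6 = 85.2; e = 84.2 − 85.2 = -1
x=7: V̂ = 1.2 + 14·7 = 99.2; e = 99.2 − 99.2 = 0
|e| > 0.5: x=4 (|e|=1), x=5 (|e|=2), x=6 (|e|=1) → 3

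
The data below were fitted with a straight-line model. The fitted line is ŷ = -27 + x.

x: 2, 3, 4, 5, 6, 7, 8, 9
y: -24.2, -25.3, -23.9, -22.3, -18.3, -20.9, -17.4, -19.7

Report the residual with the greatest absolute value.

r = 2.7

x=2: ŷ = -27 + 2 = -25; r = -24.2 − (-25) = 0.8
x=3: ŷ = -27 + 3 = -24; r = -25.3 − (-24) = -1.3
x=4: ŷ = -27 + 4 = -23; r = -23.9 − (-23) = -0.9
x=5: ŷ = -27 + 5 = -22; r = -22.3 − (-22) = -0.3
x=6: ŷ = -27 + 6 = -21; r = -18.3 − (-21) = 2.7
x=7: ŷ = -27 + 7 = -20; r = -20.9 − (-20) = -0.9
x=8: ŷ = -27 + 8 = -19; r = -17.4 − (-19) = 1.6
x=9: ŷ = -27 + 9 = -18; r = -19.7 − (-18) = -1.7
Largest |r| is 2.7 at x = 6, residual 2.7.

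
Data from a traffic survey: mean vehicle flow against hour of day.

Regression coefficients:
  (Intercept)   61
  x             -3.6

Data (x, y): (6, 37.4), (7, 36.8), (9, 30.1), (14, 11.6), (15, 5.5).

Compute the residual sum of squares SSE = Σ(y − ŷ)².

SSE = 10.5

x=6: ŷ = 61 − 3.6·6 = 39.4; e = 37.4 − 39.4 = -2
x=7: ŷ = 61 − 3.6·7 = 35.8; e = 36.8 − 35.8 = 1
x=9: ŷ = 61 − 3.6·9 = 28.6; e = 30.1 − 28.6 = 1.5
x=14: ŷ = 61 − 3.6·14 = 10.6; e = 11.6 − 10.6 = 1
x=15: ŷ = 61 − 3.6·15 = 7; e = 5.5 − 7 = -1.5
SSE = 4 + 1 + 2.25 + 1 + 2.25 = 10.5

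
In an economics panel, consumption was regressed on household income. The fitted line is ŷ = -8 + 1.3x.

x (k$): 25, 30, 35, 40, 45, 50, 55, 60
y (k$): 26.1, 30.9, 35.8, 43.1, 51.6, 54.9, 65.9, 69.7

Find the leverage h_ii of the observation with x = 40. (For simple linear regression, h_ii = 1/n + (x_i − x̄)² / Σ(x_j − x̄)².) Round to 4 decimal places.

h = 0.1310

x̄ = (25 + 30 + 35 + 40 + 45 + 50 + 55 + 60)/8 = 42.5
Σ(x − x̄)² = 306.25 + 156.25 + 56.25 + 6.25 + 6.25 + 56.25 + 156.25 + 306.25 = 1050
h = 1/8 + (-2.5)²/1050 = 0.125 + 0.00595238 = 0.1310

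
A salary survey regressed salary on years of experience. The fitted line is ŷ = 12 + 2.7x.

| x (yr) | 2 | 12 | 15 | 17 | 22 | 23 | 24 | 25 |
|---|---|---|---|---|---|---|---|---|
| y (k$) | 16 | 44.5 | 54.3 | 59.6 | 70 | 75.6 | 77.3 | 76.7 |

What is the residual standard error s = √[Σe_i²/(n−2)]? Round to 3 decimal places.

x=2: ŷ = 12 + 2.7·2 = 17.4; e = 16 − 17.4 = -1.4
x=12: ŷ = 12 + 2.7·12 = 44.4; e = 44.5 − 44.4 = 0.1
x=15: ŷ = 12 + 2.7·15 = 52.5; e = 54.3 − 52.5 = 1.8
x=17: ŷ = 12 + 2.7·17 = 57.9; e = 59.6 − 57.9 = 1.7
x=22: ŷ = 12 + 2.7·22 = 71.4; e = 70 − 71.4 = -1.4
x=23: ŷ = 12 + 2.7·23 = 74.1; e = 75.6 − 74.1 = 1.5
x=24: ŷ = 12 + 2.7·24 = 76.8; e = 77.3 − 76.8 = 0.5
x=25: ŷ = 12 + 2.7·25 = 79.5; e = 76.7 − 79.5 = -2.8
SSE = 1.96 + 0.01 + 3.24 + 2.89 + 1.96 + 2.25 + 0.25 + 7.84 = 20.4
s = √(20.4/6) = √3.4 ≈ 1.844

s = 1.844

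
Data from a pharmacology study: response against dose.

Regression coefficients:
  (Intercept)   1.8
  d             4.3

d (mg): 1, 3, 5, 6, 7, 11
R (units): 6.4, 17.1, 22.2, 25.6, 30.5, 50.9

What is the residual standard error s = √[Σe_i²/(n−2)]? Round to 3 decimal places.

s = 2.016

d=1: ŷ = 1.8 + 4.3·1 = 6.1; e = 6.4 − 6.1 = 0.3
d=3: ŷ = 1.8 + 4.3·3 = 14.7; e = 17.1 − 14.7 = 2.4
d=5: ŷ = 1.8 + 4.3·5 = 23.3; e = 22.2 − 23.3 = -1.1
d=6: ŷ = 1.8 + 4.3·6 = 27.6; e = 25.6 − 27.6 = -2
d=7: ŷ = 1.8 + 4.3·7 = 31.9; e = 30.5 − 31.9 = -1.4
d=11: ŷ = 1.8 + 4.3·11 = 49.1; e = 50.9 − 49.1 = 1.8
SSE = 0.09 + 5.76 + 1.21 + 4 + 1.96 + 3.24 = 16.26
s = √(16.26/4) = √4.065 ≈ 2.016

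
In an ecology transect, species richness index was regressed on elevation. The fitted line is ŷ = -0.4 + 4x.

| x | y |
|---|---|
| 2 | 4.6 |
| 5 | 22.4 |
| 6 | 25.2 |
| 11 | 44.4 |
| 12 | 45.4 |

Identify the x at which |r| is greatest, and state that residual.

x = 2, r = -3

x=2: ŷ = -0.4 + 4·2 = 7.6; r = 4.6 − 7.6 = -3
x=5: ŷ = -0.4 + 4·5 = 19.6; r = 22.4 − 19.6 = 2.8
x=6: ŷ = -0.4 + 4·6 = 23.6; r = 25.2 − 23.6 = 1.6
x=11: ŷ = -0.4 + 4·11 = 43.6; r = 44.4 − 43.6 = 0.8
x=12: ŷ = -0.4 + 4·12 = 47.6; r = 45.4 − 47.6 = -2.2
Largest |r| is 3 at x = 2, residual -3.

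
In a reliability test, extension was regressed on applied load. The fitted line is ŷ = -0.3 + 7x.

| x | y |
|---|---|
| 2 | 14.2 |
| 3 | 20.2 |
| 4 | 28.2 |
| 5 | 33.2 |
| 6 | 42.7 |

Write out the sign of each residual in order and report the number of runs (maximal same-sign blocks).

x=2: ŷ = -0.3 + 7·2 = 13.7; r = 14.2 − 13.7 = 0.5
x=3: ŷ = -0.3 + 7·3 = 20.7; r = 20.2 − 20.7 = -0.5
x=4: ŷ = -0.3 + 7·4 = 27.7; r = 28.2 − 27.7 = 0.5
x=5: ŷ = -0.3 + 7·5 = 34.7; r = 33.2 − 34.7 = -1.5
x=6: ŷ = -0.3 + 7·6 = 41.7; r = 42.7 − 41.7 = 1
Signs: + − + − +
Runs: +×1, −×1, +×1, −×1, +×1 → 5

5 runs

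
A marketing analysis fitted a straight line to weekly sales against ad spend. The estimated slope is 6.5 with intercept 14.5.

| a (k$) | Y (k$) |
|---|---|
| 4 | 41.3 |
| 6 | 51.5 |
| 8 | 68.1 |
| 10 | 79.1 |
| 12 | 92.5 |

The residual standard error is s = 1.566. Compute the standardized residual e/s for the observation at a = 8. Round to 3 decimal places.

Ŷ = 14.5 + 6.5·8 = 66.5
e = 68.1 − 66.5 = 1.6
e/s = 1.6 / 1.566 = 1.022

1.022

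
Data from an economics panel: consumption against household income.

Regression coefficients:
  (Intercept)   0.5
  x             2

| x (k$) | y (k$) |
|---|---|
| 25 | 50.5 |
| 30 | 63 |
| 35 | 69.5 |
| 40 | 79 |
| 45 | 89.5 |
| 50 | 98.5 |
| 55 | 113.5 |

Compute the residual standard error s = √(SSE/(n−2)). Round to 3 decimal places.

s = 2.168

x=25: ŷ = 0.5 + 2·25 = 50.5; r = 50.5 − 50.5 = 0
x=30: ŷ = 0.5 + 2·30 = 60.5; r = 63 − 60.5 = 2.5
x=35: ŷ = 0.5 + 2·35 = 70.5; r = 69.5 − 70.5 = -1
x=40: ŷ = 0.5 + 2·40 = 80.5; r = 79 − 80.5 = -1.5
x=45: ŷ = 0.5 + 2·45 = 90.5; r = 89.5 − 90.5 = -1
x=50: ŷ = 0.5 + 2·50 = 100.5; r = 98.5 − 100.5 = -2
x=55: ŷ = 0.5 + 2·55 = 110.5; r = 113.5 − 110.5 = 3
SSE = 0 + 6.25 + 1 + 2.25 + 1 + 4 + 9 = 23.5
s = √(23.5/5) = √4.7 ≈ 2.168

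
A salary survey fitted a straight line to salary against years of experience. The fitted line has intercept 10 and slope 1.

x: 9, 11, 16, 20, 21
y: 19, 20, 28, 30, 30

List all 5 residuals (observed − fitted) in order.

0, -1, 2, 0, -1

x=9: ŷ = 10 + 9 = 19; e = 19 − 19 = 0
x=11: ŷ = 10 + 11 = 21; e = 20 − 21 = -1
x=16: ŷ = 10 + 16 = 26; e = 28 − 26 = 2
x=20: ŷ = 10 + 20 = 30; e = 30 − 30 = 0
x=21: ŷ = 10 + 21 = 31; e = 30 − 31 = -1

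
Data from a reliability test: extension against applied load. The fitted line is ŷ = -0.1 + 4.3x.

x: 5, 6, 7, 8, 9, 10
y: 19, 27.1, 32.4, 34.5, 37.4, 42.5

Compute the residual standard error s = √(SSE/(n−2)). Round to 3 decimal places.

x=5: ŷ = -0.1 + 4.3·5 = 21.4; r = 19 − 21.4 = -2.4
x=6: ŷ = -0.1 + 4.3·6 = 25.7; r = 27.1 − 25.7 = 1.4
x=7: ŷ = -0.1 + 4.3·7 = 30; r = 32.4 − 30 = 2.4
x=8: ŷ = -0.1 + 4.3·8 = 34.3; r = 34.5 − 34.3 = 0.2
x=9: ŷ = -0.1 + 4.3·9 = 38.6; r = 37.4 − 38.6 = -1.2
x=10: ŷ = -0.1 + 4.3·10 = 42.9; r = 42.5 − 42.9 = -0.4
SSE = 5.76 + 1.96 + 5.76 + 0.04 + 1.44 + 0.16 = 15.12
s = √(15.12/4) = √3.78 ≈ 1.944

s = 1.944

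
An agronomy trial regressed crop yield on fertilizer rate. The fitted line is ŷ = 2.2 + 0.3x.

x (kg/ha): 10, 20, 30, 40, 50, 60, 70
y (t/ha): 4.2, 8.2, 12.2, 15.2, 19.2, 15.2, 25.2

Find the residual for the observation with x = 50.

r = 2

ŷ = 2.2 + 0.3·50 = 17.2
r = 19.2 − 17.2 = 2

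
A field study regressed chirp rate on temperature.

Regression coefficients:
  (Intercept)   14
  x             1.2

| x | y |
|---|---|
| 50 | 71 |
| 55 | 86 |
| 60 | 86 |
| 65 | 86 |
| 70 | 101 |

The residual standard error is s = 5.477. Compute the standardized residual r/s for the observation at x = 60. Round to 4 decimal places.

0.0000

ŷ = 14 + 1.2·60 = 86
r = 86 − 86 = 0
r/s = 0 / 5.477 = 0.0000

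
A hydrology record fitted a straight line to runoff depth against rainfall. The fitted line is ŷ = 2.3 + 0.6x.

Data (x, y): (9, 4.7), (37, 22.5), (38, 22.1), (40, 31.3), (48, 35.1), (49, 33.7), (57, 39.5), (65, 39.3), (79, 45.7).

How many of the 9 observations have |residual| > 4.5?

1

x=9: ŷ = 2.3 + 0.6·9 = 7.7; e = 4.7 − 7.7 = -3
x=37: ŷ = 2.3 + 0.6·37 = 24.5; e = 22.5 − 24.5 = -2
x=38: ŷ = 2.3 + 0.6·38 = 25.1; e = 22.1 − 25.1 = -3
x=40: ŷ = 2.3 + 0.6·40 = 26.3; e = 31.3 − 26.3 = 5
x=48: ŷ = 2.3 + 0.6·48 = 31.1; e = 35.1 − 31.1 = 4
x=49: ŷ = 2.3 + 0.6·49 = 31.7; e = 33.7 − 31.7 = 2
x=57: ŷ = 2.3 + 0.6·57 = 36.5; e = 39.5 − 36.5 = 3
x=65: ŷ = 2.3 + 0.6·65 = 41.3; e = 39.3 − 41.3 = -2
x=79: ŷ = 2.3 + 0.6·79 = 49.7; e = 45.7 − 49.7 = -4
|e| > 4.5: x=40 (|e|=5) → 1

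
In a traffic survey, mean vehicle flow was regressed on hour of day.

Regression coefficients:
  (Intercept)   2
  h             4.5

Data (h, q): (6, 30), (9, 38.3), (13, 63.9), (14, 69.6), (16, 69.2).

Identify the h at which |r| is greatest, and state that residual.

h = 16, r = -4.8

h=6: ŷ = 2 + 4.5·6 = 29; r = 30 − 29 = 1
h=9: ŷ = 2 + 4.5·9 = 42.5; r = 38.3 − 42.5 = -4.2
h=13: ŷ = 2 + 4.5·13 = 60.5; r = 63.9 − 60.5 = 3.4
h=14: ŷ = 2 + 4.5·14 = 65; r = 69.6 − 65 = 4.6
h=16: ŷ = 2 + 4.5·16 = 74; r = 69.2 − 74 = -4.8
Largest |r| is 4.8 at h = 16, residual -4.8.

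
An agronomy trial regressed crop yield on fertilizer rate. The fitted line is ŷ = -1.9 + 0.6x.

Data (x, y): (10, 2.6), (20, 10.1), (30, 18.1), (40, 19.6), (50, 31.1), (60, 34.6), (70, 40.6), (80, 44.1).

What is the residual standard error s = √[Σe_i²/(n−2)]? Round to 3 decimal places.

x=10: ŷ = -1.9 + 0.6·10 = 4.1; e = 2.6 − 4.1 = -1.5
x=20: ŷ = -1.9 + 0.6·20 = 10.1; e = 10.1 − 10.1 = 0
x=30: ŷ = -1.9 + 0.6·30 = 16.1; e = 18.1 − 16.1 = 2
x=40: ŷ = -1.9 + 0.6·40 = 22.1; e = 19.6 − 22.1 = -2.5
x=50: ŷ = -1.9 + 0.6·50 = 28.1; e = 31.1 − 28.1 = 3
x=60: ŷ = -1.9 + 0.6·60 = 34.1; e = 34.6 − 34.1 = 0.5
x=70: ŷ = -1.9 + 0.6·70 = 40.1; e = 40.6 − 40.1 = 0.5
x=80: ŷ = -1.9 + 0.6·80 = 46.1; e = 44.1 − 46.1 = -2
SSE = 2.25 + 0 + 4 + 6.25 + 9 + 0.25 + 0.25 + 4 = 26
s = √(26/6) = √4.33333 ≈ 2.082

s = 2.082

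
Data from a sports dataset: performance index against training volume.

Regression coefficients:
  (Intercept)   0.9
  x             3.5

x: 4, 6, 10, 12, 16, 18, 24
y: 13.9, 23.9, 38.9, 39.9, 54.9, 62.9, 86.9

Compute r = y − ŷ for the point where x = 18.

ŷ = 0.9 + 3.5·18 = 63.9
r = 62.9 − 63.9 = -1

r = -1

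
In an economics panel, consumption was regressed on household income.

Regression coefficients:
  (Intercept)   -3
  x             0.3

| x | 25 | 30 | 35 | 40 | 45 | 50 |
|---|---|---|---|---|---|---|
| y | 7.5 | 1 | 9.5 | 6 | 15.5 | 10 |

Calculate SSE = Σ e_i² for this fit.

SSE = 76

x=25: ŷ = -3 + 0.3·25 = 4.5; e = 7.5 − 4.5 = 3
x=30: ŷ = -3 + 0.3·30 = 6; e = 1 − 6 = -5
x=35: ŷ = -3 + 0.3·35 = 7.5; e = 9.5 − 7.5 = 2
x=40: ŷ = -3 + 0.3·40 = 9; e = 6 − 9 = -3
x=45: ŷ = -3 + 0.3·45 = 10.5; e = 15.5 − 10.5 = 5
x=50: ŷ = -3 + 0.3·50 = 12; e = 10 − 12 = -2
SSE = 9 + 25 + 4 + 9 + 25 + 4 = 76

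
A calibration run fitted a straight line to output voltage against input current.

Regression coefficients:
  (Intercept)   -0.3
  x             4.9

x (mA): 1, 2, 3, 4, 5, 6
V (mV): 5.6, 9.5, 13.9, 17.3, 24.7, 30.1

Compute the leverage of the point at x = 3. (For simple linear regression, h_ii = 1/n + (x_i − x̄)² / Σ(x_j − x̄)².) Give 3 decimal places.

x̄ = (1 + 2 + 3 + 4 + 5 + 6)/6 = 3.5
Σ(x − x̄)² = 6.25 + 2.25 + 0.25 + 0.25 + 2.25 + 6.25 = 17.5
h = 1/6 + (-0.5)²/17.5 = 0.166667 + 0.0142857 = 0.181

h = 0.181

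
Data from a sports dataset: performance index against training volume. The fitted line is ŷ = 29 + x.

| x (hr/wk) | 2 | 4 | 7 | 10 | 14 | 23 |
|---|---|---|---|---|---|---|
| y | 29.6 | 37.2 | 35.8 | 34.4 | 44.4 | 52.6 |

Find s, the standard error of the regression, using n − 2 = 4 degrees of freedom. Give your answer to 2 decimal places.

x=2: ŷ = 29 + 2 = 31; e = 29.6 − 31 = -1.4
x=4: ŷ = 29 + 4 = 33; e = 37.2 − 33 = 4.2
x=7: ŷ = 29 + 7 = 36; e = 35.8 − 36 = -0.2
x=10: ŷ = 29 + 10 = 39; e = 34.4 − 39 = -4.6
x=14: ŷ = 29 + 14 = 43; e = 44.4 − 43 = 1.4
x=23: ŷ = 29 + 23 = 52; e = 52.6 − 52 = 0.6
SSE = 1.96 + 17.64 + 0.04 + 21.16 + 1.96 + 0.36 = 43.12
s = √(43.12/4) = √10.78 ≈ 3.28

s = 3.28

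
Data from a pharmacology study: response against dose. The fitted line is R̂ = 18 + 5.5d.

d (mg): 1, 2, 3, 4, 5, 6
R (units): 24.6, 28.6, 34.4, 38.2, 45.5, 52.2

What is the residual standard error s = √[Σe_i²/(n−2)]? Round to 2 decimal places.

s = 1.23

d=1: R̂ = 18 + 5.5·1 = 23.5; e = 24.6 − 23.5 = 1.1
d=2: R̂ = 18 + 5.5·2 = 29; e = 28.6 − 29 = -0.4
d=3: R̂ = 18 + 5.5·3 = 34.5; e = 34.4 − 34.5 = -0.1
d=4: R̂ = 18 + 5.5·4 = 40; e = 38.2 − 40 = -1.8
d=5: R̂ = 18 + 5.5·5 = 45.5; e = 45.5 − 45.5 = 0
d=6: R̂ = 18 + 5.5·6 = 51; e = 52.2 − 51 = 1.2
SSE = 1.21 + 0.16 + 0.01 + 3.24 + 0 + 1.44 = 6.06
s = √(6.06/4) = √1.515 ≈ 1.23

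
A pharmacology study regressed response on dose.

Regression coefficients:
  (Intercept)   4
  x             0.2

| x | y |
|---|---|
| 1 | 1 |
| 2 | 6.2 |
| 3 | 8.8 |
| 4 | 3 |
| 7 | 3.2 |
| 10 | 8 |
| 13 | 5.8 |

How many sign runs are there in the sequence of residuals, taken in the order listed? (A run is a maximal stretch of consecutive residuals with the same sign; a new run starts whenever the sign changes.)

x=1: ŷ = 4 + 0.2·1 = 4.2; e = 1 − 4.2 = -3.2
x=2: ŷ = 4 + 0.2·2 = 4.4; e = 6.2 − 4.4 = 1.8
x=3: ŷ = 4 + 0.2·3 = 4.6; e = 8.8 − 4.6 = 4.2
x=4: ŷ = 4 + 0.2·4 = 4.8; e = 3 − 4.8 = -1.8
x=7: ŷ = 4 + 0.2·7 = 5.4; e = 3.2 − 5.4 = -2.2
x=10: ŷ = 4 + 0.2·10 = 6; e = 8 − 6 = 2
x=13: ŷ = 4 + 0.2·13 = 6.6; e = 5.8 − 6.6 = -0.8
Signs: − + + − − + −
Runs: −×1, +×2, −×2, +×1, −×1 → 5

5 runs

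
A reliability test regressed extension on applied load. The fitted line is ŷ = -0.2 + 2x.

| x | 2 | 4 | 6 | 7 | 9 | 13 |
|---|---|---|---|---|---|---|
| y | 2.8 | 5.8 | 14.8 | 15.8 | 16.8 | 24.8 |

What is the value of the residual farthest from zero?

x=2: ŷ = -0.2 + 2·2 = 3.8; e = 2.8 − 3.8 = -1
x=4: ŷ = -0.2 + 2·4 = 7.8; e = 5.8 − 7.8 = -2
x=6: ŷ = -0.2 + 2·6 = 11.8; e = 14.8 − 11.8 = 3
x=7: ŷ = -0.2 + 2·7 = 13.8; e = 15.8 − 13.8 = 2
x=9: ŷ = -0.2 + 2·9 = 17.8; e = 16.8 − 17.8 = -1
x=13: ŷ = -0.2 + 2·13 = 25.8; e = 24.8 − 25.8 = -1
Largest |e| is 3 at x = 6, residual 3.

e = 3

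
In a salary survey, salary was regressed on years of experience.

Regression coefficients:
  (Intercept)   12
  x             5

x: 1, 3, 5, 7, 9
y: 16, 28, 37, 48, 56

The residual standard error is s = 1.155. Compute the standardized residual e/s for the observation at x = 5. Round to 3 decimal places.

0.000

ŷ = 12 + 5·5 = 37
e = 37 − 37 = 0
e/s = 0 / 1.155 = 0.000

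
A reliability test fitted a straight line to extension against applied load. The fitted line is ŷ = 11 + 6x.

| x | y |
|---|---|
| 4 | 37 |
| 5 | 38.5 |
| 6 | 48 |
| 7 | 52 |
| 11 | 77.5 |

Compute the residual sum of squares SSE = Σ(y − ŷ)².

SSE = 12.5

x=4: ŷ = 11 + 6·4 = 35; r = 37 − 35 = 2
x=5: ŷ = 11 + 6·5 = 41; r = 38.5 − 41 = -2.5
x=6: ŷ = 11 + 6·6 = 47; r = 48 − 47 = 1
x=7: ŷ = 11 + 6·7 = 53; r = 52 − 53 = -1
x=11: ŷ = 11 + 6·11 = 77; r = 77.5 − 77 = 0.5
SSE = 4 + 6.25 + 1 + 1 + 0.25 = 12.5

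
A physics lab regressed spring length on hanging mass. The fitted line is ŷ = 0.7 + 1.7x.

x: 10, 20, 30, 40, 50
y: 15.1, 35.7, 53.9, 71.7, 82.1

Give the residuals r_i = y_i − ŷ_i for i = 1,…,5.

x=10: ŷ = 0.7 + 1.7·10 = 17.7; r = 15.1 − 17.7 = -2.6
x=20: ŷ = 0.7 + 1.7·20 = 34.7; r = 35.7 − 34.7 = 1
x=30: ŷ = 0.7 + 1.7·30 = 51.7; r = 53.9 − 51.7 = 2.2
x=40: ŷ = 0.7 + 1.7·40 = 68.7; r = 71.7 − 68.7 = 3
x=50: ŷ = 0.7 + 1.7·50 = 85.7; r = 82.1 − 85.7 = -3.6

-2.6, 1, 2.2, 3, -3.6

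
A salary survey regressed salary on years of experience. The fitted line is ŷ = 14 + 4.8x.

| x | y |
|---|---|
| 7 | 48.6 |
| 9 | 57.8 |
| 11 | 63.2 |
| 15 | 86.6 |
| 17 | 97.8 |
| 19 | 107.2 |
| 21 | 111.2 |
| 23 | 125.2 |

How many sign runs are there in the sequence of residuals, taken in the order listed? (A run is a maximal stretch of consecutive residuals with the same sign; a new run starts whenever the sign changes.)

5 runs

x=7: ŷ = 14 + 4.8·7 = 47.6; r = 48.6 − 47.6 = 1
x=9: ŷ = 14 + 4.8·9 = 57.2; r = 57.8 − 57.2 = 0.6
x=11: ŷ = 14 + 4.8·11 = 66.8; r = 63.2 − 66.8 = -3.6
x=15: ŷ = 14 + 4.8·15 = 86; r = 86.6 − 86 = 0.6
x=17: ŷ = 14 + 4.8·17 = 95.6; r = 97.8 − 95.6 = 2.2
x=19: ŷ = 14 + 4.8·19 = 105.2; r = 107.2 − 105.2 = 2
x=21: ŷ = 14 + 4.8·21 = 114.8; r = 111.2 − 114.8 = -3.6
x=23: ŷ = 14 + 4.8·23 = 124.4; r = 125.2 − 124.4 = 0.8
Signs: + + − + + + − +
Runs: +×2, −×1, +×3, −×1, +×1 → 5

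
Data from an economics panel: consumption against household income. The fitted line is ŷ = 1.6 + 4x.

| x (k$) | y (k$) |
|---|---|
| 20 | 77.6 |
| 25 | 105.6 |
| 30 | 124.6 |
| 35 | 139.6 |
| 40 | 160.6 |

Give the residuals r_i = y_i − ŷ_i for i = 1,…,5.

x=20: ŷ = 1.6 + 4·20 = 81.6; r = 77.6 − 81.6 = -4
x=25: ŷ = 1.6 + 4·25 = 101.6; r = 105.6 − 101.6 = 4
x=30: ŷ = 1.6 + 4·30 = 121.6; r = 124.6 − 121.6 = 3
x=35: ŷ = 1.6 + 4·35 = 141.6; r = 139.6 − 141.6 = -2
x=40: ŷ = 1.6 + 4·40 = 161.6; r = 160.6 − 161.6 = -1

-4, 4, 3, -2, -1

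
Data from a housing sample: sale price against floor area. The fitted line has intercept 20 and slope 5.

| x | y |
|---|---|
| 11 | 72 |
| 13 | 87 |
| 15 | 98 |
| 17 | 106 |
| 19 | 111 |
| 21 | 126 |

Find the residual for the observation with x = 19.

ŷ = 20 + 5·19 = 115
r = 111 − 115 = -4

r = -4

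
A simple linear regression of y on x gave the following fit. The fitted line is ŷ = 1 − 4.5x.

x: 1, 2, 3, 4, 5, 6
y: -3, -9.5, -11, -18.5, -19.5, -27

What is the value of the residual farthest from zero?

r = 2

x=1: ŷ = 1 − 4.5·1 = -3.5; r = -3 − (-3.5) = 0.5
x=2: ŷ = 1 − 4.5·2 = -8; r = -9.5 − (-8) = -1.5
x=3: ŷ = 1 − 4.5·3 = -12.5; r = -11 − (-12.5) = 1.5
x=4: ŷ = 1 − 4.5·4 = -17; r = -18.5 − (-17) = -1.5
x=5: ŷ = 1 − 4.5·5 = -21.5; r = -19.5 − (-21.5) = 2
x=6: ŷ = 1 − 4.5·6 = -26; r = -27 − (-26) = -1
Largest |r| is 2 at x = 5, residual 2.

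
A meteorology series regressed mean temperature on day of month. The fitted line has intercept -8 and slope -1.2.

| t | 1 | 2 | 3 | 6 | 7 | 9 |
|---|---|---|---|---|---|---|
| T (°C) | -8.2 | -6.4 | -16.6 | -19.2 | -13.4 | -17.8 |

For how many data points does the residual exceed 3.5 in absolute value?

t=1: T̂ = -8 − 1.2·1 = -9.2; e = -8.2 − (-9.2) = 1
t=2: T̂ = -8 − 1.2·2 = -10.4; e = -6.4 − (-10.4) = 4
t=3: T̂ = -8 − 1.2·3 = -11.6; e = -16.6 − (-11.6) = -5
t=6: T̂ = -8 − 1.2·6 = -15.2; e = -19.2 − (-15.2) = -4
t=7: T̂ = -8 − 1.2·7 = -16.4; e = -13.4 − (-16.4) = 3
t=9: T̂ = -8 − 1.2·9 = -18.8; e = -17.8 − (-18.8) = 1
|e| > 3.5: t=2 (|e|=4), t=3 (|e|=5), t=6 (|e|=4) → 3

3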